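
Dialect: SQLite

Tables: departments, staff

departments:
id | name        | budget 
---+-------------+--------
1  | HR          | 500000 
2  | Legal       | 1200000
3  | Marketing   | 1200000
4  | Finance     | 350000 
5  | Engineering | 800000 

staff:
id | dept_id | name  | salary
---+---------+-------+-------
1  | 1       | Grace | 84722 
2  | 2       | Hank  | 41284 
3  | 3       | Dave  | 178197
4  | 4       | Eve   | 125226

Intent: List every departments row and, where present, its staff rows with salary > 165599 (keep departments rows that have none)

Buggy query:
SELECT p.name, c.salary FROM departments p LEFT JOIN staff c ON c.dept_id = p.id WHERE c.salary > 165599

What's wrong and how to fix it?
Bug: A WHERE condition on the right-hand table after LEFT JOIN drops unmatched parents

Fix: Put 'c.salary > 165599' in the JOIN's ON clause instead of WHERE

Corrected query:
SELECT p.name, c.salary FROM departments p LEFT JOIN staff c ON c.dept_id = p.id AND c.salary > 165599

Result:
name        | salary
------------+-------
HR          | NULL  
Legal       | NULL  
Marketing   | 178197
Finance     | NULL  
Engineering | NULL  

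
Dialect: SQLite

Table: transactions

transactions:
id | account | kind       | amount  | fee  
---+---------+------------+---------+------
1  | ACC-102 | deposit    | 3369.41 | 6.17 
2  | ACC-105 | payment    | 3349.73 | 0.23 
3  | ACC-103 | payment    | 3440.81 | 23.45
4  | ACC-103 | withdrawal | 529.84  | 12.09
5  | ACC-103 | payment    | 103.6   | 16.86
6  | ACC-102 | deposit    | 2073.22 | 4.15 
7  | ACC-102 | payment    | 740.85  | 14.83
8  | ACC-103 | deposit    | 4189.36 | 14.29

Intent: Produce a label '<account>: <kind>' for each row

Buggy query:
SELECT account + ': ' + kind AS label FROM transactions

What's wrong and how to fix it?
Bug: SQLite uses || for string concatenation; + coerces text to numbers (yielding 0)

Fix: Use the || operator for string concatenation

Corrected query:
SELECT account || ': ' || kind AS label FROM transactions

Result:
label              
-------------------
ACC-102: deposit   
ACC-105: payment   
ACC-103: payment   
ACC-103: withdrawal
ACC-103: payment   
ACC-102: deposit   
ACC-102: payment   
ACC-103: deposit   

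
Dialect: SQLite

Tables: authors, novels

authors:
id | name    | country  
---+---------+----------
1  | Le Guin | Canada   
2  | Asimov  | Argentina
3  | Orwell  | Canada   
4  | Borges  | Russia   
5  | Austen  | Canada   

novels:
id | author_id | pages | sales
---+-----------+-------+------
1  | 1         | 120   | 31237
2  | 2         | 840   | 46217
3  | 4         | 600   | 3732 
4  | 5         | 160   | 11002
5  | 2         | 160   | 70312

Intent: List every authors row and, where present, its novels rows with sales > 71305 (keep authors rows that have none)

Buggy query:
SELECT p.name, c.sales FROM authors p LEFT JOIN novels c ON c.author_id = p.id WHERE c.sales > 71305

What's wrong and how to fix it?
Bug: A WHERE condition on the right-hand table after LEFT JOIN drops unmatched parents

Fix: Move the right-table condition into the ON clause so unmatched parents are kept

Corrected query:
SELECT p.name, c.sales FROM authors p LEFT JOIN novels c ON c.author_id = p.id AND c.sales > 71305

Result:
name    | sales
--------+------
Le Guin | NULL 
Asimov  | NULL 
Orwell  | NULL 
Borges  | NULL 
Austen  | NULL 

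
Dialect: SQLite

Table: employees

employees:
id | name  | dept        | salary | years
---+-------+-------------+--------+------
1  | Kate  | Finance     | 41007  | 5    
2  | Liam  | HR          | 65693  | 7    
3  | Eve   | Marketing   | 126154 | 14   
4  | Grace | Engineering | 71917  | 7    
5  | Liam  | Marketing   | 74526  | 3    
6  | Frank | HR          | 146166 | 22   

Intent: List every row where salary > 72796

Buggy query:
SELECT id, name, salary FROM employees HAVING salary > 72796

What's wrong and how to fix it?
Bug: This is a non-aggregate query (no GROUP BY, no aggregates), so in SQLite the HAVING clause is invalid here; a row-level condition belongs in WHERE

Fix: Replace HAVING with WHERE since the condition applies to individual rows

Corrected query:
SELECT id, name, salary FROM employees WHERE salary > 72796

Result:
id | name  | salary
---+-------+-------
3  | Eve   | 126154
5  | Liam  | 74526 
6  | Frank | 146166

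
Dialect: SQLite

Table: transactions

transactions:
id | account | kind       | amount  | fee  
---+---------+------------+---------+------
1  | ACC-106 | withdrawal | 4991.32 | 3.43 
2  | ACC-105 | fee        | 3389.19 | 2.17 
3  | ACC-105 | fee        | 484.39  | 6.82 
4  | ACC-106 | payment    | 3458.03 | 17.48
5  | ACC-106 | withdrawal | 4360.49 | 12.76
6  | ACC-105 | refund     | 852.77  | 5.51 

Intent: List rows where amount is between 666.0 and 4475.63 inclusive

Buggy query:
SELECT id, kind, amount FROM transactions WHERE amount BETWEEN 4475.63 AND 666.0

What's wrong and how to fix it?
Bug: BETWEEN expects the lower bound first; with 4475.63 AND 666.0 the range is empty

Fix: Swap the bounds so the smaller value comes first

Corrected query:
SELECT id, kind, amount FROM transactions WHERE amount BETWEEN 666.0 AND 4475.63

Result:
id | kind       | amount 
---+------------+--------
2  | fee        | 3389.19
4  | payment    | 3458.03
5  | withdrawal | 4360.49
6  | refund     | 852.77 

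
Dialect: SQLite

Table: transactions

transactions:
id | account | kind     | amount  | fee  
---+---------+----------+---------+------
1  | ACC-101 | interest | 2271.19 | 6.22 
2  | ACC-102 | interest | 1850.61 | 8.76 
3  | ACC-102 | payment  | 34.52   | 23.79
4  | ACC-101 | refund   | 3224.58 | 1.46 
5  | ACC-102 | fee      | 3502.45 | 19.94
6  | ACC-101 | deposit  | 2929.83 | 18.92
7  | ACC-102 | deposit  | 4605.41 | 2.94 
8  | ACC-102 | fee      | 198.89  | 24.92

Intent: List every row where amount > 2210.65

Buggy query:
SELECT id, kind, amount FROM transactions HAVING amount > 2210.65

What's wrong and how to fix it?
Bug: HAVING filters the output of aggregation, but this query has no GROUP BY and no aggregate functions, so SQLite rejects it (HAVING clause on a non-aggregate query); the condition here is per row

Fix: Use WHERE for row-level filtering

Corrected query:
SELECT id, kind, amount FROM transactions WHERE amount > 2210.65

Result:
id | kind     | amount 
---+----------+--------
1  | interest | 2271.19
4  | refund   | 3224.58
5  | fee      | 3502.45
6  | deposit  | 2929.83
7  | deposit  | 4605.41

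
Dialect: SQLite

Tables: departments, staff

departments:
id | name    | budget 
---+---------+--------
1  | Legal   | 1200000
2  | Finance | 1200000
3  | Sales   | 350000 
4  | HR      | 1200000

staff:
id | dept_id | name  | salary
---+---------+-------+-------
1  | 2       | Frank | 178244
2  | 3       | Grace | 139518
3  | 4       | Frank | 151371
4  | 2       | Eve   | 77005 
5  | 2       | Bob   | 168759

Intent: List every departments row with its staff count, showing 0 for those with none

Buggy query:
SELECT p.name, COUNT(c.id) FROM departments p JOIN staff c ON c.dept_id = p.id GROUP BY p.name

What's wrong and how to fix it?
Bug: An inner join excludes parents with zero children

Fix: Switch to LEFT JOIN to retain unmatched parent rows

Corrected query:
SELECT p.name, COUNT(c.id) FROM departments p LEFT JOIN staff c ON c.dept_id = p.id GROUP BY p.name

Result:
name    | COUNT(c.id)
--------+------------
Finance | 3          
HR      | 1          
Legal   | 0          
Sales   | 1          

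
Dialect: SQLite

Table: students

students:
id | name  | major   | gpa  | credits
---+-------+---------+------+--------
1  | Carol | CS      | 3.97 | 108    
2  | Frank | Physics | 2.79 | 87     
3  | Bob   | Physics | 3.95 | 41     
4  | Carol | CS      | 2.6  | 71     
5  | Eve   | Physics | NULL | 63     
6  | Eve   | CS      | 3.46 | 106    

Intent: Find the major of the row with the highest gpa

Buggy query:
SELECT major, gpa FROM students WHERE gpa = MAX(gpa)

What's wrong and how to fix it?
Bug: WHERE is evaluated per row; an aggregate over the whole table isn't defined there

Fix: Use a subquery: WHERE gpa = (SELECT MAX(gpa) FROM students)

Corrected query:
SELECT major, gpa FROM students WHERE gpa = (SELECT MAX(gpa) FROM students)

Result:
major | gpa 
------+-----
CS    | 3.97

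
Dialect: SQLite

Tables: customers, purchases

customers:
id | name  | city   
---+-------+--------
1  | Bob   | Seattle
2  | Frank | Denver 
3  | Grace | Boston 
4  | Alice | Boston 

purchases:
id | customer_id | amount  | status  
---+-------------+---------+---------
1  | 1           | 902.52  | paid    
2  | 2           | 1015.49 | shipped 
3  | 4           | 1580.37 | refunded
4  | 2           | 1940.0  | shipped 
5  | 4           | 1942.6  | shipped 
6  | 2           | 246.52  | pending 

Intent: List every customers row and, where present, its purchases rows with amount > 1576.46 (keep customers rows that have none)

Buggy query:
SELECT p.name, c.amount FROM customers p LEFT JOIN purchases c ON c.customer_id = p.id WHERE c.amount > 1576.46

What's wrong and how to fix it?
Bug: Filtering c.amount in WHERE discards the NULL rows produced by LEFT JOIN, turning it into an inner join

Fix: Put 'c.amount > 1576.46' in the JOIN's ON clause instead of WHERE

Corrected query:
SELECT p.name, c.amount FROM customers p LEFT JOIN purchases c ON c.customer_id = p.id AND c.amount > 1576.46

Result:
name  | amount 
------+--------
Bob   | NULL   
Frank | 1940   
Grace | NULL   
Alice | 1580.37
Alice | 1942.6 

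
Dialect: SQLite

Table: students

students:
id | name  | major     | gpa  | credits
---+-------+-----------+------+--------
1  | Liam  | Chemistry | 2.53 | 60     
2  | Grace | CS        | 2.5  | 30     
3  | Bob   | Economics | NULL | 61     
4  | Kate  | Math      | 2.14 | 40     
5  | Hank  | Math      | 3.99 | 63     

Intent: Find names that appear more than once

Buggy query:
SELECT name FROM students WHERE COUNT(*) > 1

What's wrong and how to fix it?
Bug: COUNT(*) is an aggregate and cannot be used in WHERE

Fix: GROUP BY name, then filter groups with HAVING COUNT(*) > 1

Corrected query:
SELECT name FROM students GROUP BY name HAVING COUNT(*) > 1

Result:
(no rows)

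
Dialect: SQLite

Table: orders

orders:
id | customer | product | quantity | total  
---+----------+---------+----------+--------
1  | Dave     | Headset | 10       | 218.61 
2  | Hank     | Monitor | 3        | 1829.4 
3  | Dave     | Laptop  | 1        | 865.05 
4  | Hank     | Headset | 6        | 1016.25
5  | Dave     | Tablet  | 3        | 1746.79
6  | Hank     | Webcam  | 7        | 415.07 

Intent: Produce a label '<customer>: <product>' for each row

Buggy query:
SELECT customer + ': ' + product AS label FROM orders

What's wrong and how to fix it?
Bug: SQLite uses || for string concatenation; + coerces text to numbers (yielding 0)

Fix: Use the || operator for string concatenation

Corrected query:
SELECT customer || ': ' || product AS label FROM orders

Result:
label        
-------------
Dave: Headset
Hank: Monitor
Dave: Laptop 
Hank: Headset
Dave: Tablet 
Hank: Webcam 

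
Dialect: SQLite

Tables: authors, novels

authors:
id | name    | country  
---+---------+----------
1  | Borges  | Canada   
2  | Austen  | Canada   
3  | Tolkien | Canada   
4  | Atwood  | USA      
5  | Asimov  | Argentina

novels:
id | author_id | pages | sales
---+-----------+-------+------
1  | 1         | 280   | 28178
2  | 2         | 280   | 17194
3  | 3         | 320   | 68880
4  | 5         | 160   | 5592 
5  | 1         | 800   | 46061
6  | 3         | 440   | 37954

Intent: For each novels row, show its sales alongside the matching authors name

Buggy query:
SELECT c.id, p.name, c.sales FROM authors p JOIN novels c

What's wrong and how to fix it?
Bug: Missing join condition: each novels row is matched to all authors rows instead of just its own

Fix: Specify the join condition linking the foreign key to the parent id

Corrected query:
SELECT c.id, p.name, c.sales FROM authors p JOIN novels c ON c.author_id = p.id

Result:
id | name    | sales
---+---------+------
1  | Borges  | 28178
2  | Austen  | 17194
3  | Tolkien | 68880
4  | Asimov  | 5592 
5  | Borges  | 46061
6  | Tolkien | 37954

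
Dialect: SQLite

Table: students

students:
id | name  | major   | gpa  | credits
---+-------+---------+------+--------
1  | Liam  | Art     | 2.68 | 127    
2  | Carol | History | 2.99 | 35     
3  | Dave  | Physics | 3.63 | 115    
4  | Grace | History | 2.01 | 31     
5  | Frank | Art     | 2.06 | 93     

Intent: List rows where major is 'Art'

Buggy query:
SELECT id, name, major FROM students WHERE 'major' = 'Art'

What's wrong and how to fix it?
Bug: Single quotes denote string literals in SQL; the column name is being compared as a constant string

Fix: Reference the column as major without single quotes

Corrected query:
SELECT id, name, major FROM students WHERE major = 'Art'

Result:
id | name  | major
---+-------+------
1  | Liam  | Art  
5  | Frank | Art  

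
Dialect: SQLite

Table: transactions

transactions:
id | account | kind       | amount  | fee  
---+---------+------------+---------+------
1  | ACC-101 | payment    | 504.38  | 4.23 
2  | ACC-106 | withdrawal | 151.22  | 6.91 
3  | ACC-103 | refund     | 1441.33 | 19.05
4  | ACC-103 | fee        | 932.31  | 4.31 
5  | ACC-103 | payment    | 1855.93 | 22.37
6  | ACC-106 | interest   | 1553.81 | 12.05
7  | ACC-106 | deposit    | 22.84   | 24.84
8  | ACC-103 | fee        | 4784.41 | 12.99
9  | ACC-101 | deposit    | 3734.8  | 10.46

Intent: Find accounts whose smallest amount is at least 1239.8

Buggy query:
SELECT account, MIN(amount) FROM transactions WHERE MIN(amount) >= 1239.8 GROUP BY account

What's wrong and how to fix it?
Bug: Aggregates like MIN are computed per group after WHERE runs

Fix: Use HAVING for the per-group MIN condition

Corrected query:
SELECT account, MIN(amount) FROM transactions GROUP BY account HAVING MIN(amount) >= 1239.8

Result:
(no rows)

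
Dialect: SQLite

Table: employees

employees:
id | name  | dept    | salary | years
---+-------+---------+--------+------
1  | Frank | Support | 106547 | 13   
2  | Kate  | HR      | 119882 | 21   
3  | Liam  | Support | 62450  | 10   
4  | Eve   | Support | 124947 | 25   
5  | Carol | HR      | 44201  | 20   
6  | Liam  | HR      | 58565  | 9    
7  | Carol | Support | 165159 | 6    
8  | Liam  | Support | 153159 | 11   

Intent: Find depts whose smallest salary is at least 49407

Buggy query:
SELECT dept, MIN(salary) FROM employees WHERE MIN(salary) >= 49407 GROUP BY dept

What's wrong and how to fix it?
Bug: MIN() in WHERE is a misuse of aggregate

Fix: Use HAVING for the per-group MIN condition

Corrected query:
SELECT dept, MIN(salary) FROM employees GROUP BY dept HAVING MIN(salary) >= 49407

Result:
dept    | MIN(salary)
--------+------------
Support | 62450      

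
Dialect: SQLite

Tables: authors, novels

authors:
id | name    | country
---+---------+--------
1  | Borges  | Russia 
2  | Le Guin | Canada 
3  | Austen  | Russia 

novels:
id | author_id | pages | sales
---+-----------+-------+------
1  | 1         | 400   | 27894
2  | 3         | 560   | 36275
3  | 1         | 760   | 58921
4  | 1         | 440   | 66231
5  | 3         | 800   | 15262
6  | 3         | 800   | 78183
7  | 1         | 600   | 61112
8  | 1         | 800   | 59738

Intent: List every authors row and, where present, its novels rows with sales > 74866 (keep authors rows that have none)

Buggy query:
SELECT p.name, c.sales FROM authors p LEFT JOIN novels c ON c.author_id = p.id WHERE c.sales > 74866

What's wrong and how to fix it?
Bug: A WHERE condition on the right-hand table after LEFT JOIN drops unmatched parents

Fix: Put 'c.sales > 74866' in the JOIN's ON clause instead of WHERE

Corrected query:
SELECT p.name, c.sales FROM authors p LEFT JOIN novels c ON c.author_id = p.id AND c.sales > 74866

Result:
name    | sales
--------+------
Borges  | NULL 
Le Guin | NULL 
Austen  | 78183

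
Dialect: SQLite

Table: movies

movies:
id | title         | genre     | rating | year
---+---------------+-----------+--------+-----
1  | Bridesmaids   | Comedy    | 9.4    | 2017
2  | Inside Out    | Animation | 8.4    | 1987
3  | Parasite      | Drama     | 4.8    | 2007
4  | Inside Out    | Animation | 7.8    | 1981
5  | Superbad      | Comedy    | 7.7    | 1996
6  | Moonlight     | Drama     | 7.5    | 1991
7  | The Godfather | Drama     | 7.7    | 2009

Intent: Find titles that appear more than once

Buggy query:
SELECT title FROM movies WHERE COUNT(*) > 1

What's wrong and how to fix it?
Bug: WHERE can't reference COUNT(*); aggregates are computed after WHERE

Fix: Group first, then use HAVING for the count condition

Corrected query:
SELECT title FROM movies GROUP BY title HAVING COUNT(*) > 1

Result:
title     
----------
Inside Out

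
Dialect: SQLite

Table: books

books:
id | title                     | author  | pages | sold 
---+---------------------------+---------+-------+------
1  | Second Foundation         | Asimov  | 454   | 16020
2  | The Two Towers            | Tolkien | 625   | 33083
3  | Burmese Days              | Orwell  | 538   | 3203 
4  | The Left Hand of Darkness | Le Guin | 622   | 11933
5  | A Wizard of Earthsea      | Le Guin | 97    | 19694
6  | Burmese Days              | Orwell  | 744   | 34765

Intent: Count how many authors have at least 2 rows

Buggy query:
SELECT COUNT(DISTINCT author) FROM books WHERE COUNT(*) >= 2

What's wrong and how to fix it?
Bug: WHERE filters individual rows, not groups, so a group-level COUNT is invalid there

Fix: Use a subquery that GROUPs and filters with HAVING, then count its rows

Corrected query:
SELECT COUNT(*) FROM (SELECT author FROM books GROUP BY author HAVING COUNT(*) >= 2)

Result:
COUNT(*)
--------
2       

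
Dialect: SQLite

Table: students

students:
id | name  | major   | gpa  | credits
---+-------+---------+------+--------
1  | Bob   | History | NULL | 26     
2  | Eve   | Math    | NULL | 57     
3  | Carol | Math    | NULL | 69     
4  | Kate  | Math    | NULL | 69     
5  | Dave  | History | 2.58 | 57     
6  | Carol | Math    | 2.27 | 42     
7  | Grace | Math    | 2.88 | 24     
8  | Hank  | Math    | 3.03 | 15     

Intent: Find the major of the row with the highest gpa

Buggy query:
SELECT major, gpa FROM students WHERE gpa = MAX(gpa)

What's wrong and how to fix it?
Bug: MAX(gpa) is an aggregate and cannot be used directly in WHERE

Fix: Wrap MAX in a scalar subquery so WHERE compares against a single value

Corrected query:
SELECT major, gpa FROM students WHERE gpa = (SELECT MAX(gpa) FROM students)

Result:
major | gpa 
------+-----
Math  | 3.03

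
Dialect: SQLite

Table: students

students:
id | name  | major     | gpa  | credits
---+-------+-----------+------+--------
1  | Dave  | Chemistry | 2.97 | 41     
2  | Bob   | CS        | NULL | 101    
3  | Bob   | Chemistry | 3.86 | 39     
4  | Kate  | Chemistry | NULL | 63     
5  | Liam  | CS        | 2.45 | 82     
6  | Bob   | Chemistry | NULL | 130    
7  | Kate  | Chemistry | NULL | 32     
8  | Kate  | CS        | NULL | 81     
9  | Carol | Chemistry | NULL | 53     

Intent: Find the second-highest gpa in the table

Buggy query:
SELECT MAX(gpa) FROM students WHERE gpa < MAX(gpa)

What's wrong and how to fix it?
Bug: MAX(gpa) on the right of the comparison is an aggregate-in-WHERE error

Fix: Put the inner MAX in a scalar subquery

Corrected query:
SELECT MAX(gpa) FROM students WHERE gpa < (SELECT MAX(gpa) FROM students)

Result:
MAX(gpa)
--------
2.97    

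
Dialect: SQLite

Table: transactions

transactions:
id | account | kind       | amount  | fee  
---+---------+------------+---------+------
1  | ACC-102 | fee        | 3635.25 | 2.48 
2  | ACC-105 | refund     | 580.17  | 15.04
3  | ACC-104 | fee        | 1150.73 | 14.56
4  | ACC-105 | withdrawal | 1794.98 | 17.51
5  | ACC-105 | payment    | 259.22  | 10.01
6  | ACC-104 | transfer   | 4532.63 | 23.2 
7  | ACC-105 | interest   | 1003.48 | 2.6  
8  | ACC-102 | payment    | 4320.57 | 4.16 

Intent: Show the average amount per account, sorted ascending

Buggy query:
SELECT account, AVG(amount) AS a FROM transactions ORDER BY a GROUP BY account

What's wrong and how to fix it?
Bug: ORDER BY appears before GROUP BY; SQL clause order requires GROUP BY first

Fix: Reorder: SELECT … FROM … GROUP BY … ORDER BY …

Corrected query:
SELECT account, AVG(amount) AS a FROM transactions GROUP BY account ORDER BY a

Result:
account | a       
--------+---------
ACC-105 | 909.4625
ACC-104 | 2841.68 
ACC-102 | 3977.91 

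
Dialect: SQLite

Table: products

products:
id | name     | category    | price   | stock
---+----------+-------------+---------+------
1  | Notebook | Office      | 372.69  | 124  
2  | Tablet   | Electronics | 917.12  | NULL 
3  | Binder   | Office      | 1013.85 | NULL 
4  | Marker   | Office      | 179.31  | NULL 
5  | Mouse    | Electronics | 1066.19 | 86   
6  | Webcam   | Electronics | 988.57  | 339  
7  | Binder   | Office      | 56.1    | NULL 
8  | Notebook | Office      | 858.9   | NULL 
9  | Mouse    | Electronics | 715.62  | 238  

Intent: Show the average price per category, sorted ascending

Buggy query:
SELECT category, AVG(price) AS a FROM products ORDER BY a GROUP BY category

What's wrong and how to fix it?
Bug: GROUP BY must precede ORDER BY

Fix: Reorder: SELECT … FROM … GROUP BY … ORDER BY …

Corrected query:
SELECT category, AVG(price) AS a FROM products GROUP BY category ORDER BY a

Result:
category    | a      
------------+--------
Office      | 496.17 
Electronics | 921.875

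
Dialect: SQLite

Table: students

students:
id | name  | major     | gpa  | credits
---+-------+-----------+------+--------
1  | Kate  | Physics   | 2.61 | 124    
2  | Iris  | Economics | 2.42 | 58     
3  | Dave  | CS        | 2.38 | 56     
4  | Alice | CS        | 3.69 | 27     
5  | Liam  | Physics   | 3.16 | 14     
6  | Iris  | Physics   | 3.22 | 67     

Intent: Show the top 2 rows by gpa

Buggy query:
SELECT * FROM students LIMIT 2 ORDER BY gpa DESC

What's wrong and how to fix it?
Bug: ORDER BY cannot follow LIMIT; LIMIT is the final clause

Fix: Swap the clauses: ORDER BY first, then LIMIT

Corrected query:
SELECT * FROM students ORDER BY gpa DESC LIMIT 2

Result:
id | name  | major   | gpa  | credits
---+-------+---------+------+--------
4  | Alice | CS      | 3.69 | 27     
6  | Iris  | Physics | 3.22 | 67     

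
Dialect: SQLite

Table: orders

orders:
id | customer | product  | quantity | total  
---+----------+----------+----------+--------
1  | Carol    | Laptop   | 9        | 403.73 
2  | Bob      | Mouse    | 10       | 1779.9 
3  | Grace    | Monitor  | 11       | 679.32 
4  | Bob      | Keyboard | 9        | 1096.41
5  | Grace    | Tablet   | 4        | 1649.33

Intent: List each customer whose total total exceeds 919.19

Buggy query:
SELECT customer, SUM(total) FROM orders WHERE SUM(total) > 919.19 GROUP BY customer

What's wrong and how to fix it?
Bug: Aggregate functions cannot appear in a WHERE clause

Fix: Move the aggregate condition to a HAVING clause

Corrected query:
SELECT customer, SUM(total) FROM orders GROUP BY customer HAVING SUM(total) > 919.19

Result:
customer | SUM(total)
---------+-----------
Bob      | 2876.31   
Grace    | 2328.65   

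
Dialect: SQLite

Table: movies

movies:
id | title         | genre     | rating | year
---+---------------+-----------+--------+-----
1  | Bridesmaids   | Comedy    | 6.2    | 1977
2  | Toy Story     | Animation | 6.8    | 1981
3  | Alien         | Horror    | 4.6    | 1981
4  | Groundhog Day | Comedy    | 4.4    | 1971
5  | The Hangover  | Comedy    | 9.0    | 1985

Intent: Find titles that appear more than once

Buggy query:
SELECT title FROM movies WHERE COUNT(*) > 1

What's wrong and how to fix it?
Bug: COUNT(*) is an aggregate and cannot be used in WHERE

Fix: GROUP BY title, then filter groups with HAVING COUNT(*) > 1

Corrected query:
SELECT title FROM movies GROUP BY title HAVING COUNT(*) > 1

Result:
(no rows)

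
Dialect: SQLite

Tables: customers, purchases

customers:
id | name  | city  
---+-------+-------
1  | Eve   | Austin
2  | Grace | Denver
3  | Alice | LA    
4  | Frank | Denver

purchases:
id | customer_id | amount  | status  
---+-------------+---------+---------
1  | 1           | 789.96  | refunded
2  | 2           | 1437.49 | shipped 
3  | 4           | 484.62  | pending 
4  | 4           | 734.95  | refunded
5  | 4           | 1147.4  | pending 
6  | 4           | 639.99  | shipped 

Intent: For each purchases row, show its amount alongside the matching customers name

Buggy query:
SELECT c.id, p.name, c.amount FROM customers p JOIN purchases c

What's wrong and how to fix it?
Bug: JOIN with no ON clause produces a cartesian product; every purchases row pairs with every customers row

Fix: Specify the join condition linking the foreign key to the parent id

Corrected query:
SELECT c.id, p.name, c.amount FROM customers p JOIN purchases c ON c.customer_id = p.id

Result:
id | name  | amount 
---+-------+--------
1  | Eve   | 789.96 
2  | Grace | 1437.49
3  | Frank | 484.62 
4  | Frank | 734.95 
5  | Frank | 1147.4 
6  | Frank | 639.99 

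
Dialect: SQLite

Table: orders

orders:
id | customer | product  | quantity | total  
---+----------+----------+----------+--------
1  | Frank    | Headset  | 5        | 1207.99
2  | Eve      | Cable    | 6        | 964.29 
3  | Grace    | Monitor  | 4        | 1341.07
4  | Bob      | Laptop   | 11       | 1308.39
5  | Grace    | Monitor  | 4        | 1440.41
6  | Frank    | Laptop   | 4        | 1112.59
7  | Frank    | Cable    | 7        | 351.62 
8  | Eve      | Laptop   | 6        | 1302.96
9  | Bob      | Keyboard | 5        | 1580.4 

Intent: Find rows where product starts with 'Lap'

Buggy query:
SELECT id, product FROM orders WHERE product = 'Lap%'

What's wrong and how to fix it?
Bug: '=' compares the literal string including the % character; pattern matching needs LIKE

Fix: Use LIKE for wildcard pattern matching

Corrected query:
SELECT id, product FROM orders WHERE product LIKE 'Lap%'

Result:
id | product
---+--------
4  | Laptop 
6  | Laptop 
8  | Laptop 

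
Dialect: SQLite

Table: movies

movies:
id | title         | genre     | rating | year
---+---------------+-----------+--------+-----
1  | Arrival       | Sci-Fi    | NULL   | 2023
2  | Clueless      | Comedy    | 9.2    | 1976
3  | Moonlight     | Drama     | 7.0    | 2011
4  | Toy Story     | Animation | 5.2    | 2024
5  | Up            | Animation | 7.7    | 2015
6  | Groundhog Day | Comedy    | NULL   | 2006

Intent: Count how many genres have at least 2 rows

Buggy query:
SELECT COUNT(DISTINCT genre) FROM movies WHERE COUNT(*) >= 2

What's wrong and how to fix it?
Bug: WHERE filters individual rows, not groups, so a group-level COUNT is invalid there

Fix: Group first with HAVING COUNT(*) >= 2, then COUNT the resulting groups

Corrected query:
SELECT COUNT(*) FROM (SELECT genre FROM movies GROUP BY genre HAVING COUNT(*) >= 2)

Result:
COUNT(*)
--------
2       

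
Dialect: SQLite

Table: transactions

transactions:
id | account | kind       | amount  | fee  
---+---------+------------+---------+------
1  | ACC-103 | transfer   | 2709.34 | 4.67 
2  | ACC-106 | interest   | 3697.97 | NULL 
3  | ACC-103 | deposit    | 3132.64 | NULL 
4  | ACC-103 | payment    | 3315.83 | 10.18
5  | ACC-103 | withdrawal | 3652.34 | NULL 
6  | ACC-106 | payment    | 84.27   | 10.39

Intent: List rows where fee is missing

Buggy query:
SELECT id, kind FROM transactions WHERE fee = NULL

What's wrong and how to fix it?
Bug: Comparing to NULL with '=' never matches; NULL = NULL is unknown, not true

Fix: Use IS NULL to test for NULL

Corrected query:
SELECT id, kind FROM transactions WHERE fee IS NULL

Result:
id | kind      
---+-----------
2  | interest  
3  | deposit   
5  | withdrawal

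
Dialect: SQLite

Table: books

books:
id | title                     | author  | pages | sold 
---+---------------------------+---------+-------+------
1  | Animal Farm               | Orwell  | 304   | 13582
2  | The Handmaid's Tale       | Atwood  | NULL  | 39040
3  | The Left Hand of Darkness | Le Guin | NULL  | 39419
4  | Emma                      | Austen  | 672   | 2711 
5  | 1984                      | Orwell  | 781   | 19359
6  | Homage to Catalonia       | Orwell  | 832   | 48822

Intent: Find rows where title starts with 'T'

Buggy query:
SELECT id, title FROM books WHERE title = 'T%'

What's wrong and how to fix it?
Bug: Wildcards only work with LIKE; '=' treats '%' as a literal character

Fix: Replace '=' with LIKE so 'T%' is treated as a pattern

Corrected query:
SELECT id, title FROM books WHERE title LIKE 'T%'

Result:
id | title                    
---+--------------------------
2  | The Handmaid's Tale      
3  | The Left Hand of Darkness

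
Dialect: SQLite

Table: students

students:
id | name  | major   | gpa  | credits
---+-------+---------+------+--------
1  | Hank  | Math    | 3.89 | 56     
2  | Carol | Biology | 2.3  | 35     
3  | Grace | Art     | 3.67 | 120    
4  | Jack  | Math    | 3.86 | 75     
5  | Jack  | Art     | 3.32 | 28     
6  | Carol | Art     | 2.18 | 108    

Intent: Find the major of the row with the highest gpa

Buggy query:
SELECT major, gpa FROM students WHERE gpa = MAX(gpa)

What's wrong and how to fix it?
Bug: WHERE is evaluated per row; an aggregate over the whole table isn't defined there

Fix: Use a subquery: WHERE gpa = (SELECT MAX(gpa) FROM students)

Corrected query:
SELECT major, gpa FROM students WHERE gpa = (SELECT MAX(gpa) FROM students)

Result:
major | gpa 
------+-----
Math  | 3.89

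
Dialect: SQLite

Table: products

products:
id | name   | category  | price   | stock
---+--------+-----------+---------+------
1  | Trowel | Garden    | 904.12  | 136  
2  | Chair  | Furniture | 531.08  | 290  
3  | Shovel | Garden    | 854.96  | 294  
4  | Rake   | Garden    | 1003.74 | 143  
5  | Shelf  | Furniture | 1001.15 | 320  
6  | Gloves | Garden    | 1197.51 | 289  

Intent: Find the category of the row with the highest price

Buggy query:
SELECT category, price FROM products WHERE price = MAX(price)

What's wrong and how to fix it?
Bug: MAX(price) is an aggregate and cannot be used directly in WHERE

Fix: Use a subquery: WHERE price = (SELECT MAX(price) FROM products)

Corrected query:
SELECT category, price FROM products WHERE price = (SELECT MAX(price) FROM products)

Result:
category | price  
---------+--------
Garden   | 1197.51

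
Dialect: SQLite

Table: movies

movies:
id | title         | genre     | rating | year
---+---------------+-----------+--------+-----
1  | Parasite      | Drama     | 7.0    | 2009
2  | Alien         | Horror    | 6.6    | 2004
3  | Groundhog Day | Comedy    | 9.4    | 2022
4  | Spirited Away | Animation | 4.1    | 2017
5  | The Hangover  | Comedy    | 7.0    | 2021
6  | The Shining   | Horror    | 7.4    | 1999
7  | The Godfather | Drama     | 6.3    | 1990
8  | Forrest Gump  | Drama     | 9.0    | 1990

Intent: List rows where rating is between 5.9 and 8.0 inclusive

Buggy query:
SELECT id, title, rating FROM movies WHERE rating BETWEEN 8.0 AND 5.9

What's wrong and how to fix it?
Bug: The bounds are reversed; BETWEEN a AND b requires a <= b to match anything

Fix: Write BETWEEN 5.9 AND 8.0

Corrected query:
SELECT id, title, rating FROM movies WHERE rating BETWEEN 5.9 AND 8.0

Result:
id | title         | rating
---+---------------+-------
1  | Parasite      | 7     
2  | Alien         | 6.6   
5  | The Hangover  | 7     
6  | The Shining   | 7.4   
7  | The Godfather | 6.3   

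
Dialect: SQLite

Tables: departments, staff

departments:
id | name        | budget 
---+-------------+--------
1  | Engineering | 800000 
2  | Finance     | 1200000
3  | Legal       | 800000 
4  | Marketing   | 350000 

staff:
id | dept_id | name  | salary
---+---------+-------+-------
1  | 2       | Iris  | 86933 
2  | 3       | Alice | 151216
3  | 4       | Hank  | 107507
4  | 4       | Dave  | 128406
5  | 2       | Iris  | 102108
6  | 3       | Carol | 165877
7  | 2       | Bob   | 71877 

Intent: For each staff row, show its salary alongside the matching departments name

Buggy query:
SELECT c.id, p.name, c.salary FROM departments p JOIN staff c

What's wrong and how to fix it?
Bug: JOIN with no ON clause produces a cartesian product; every staff row pairs with every departments row

Fix: Add ON c.dept_id = p.id to the JOIN

Corrected query:
SELECT c.id, p.name, c.salary FROM departments p JOIN staff c ON c.dept_id = p.id

Result:
id | name      | salary
---+-----------+-------
1  | Finance   | 86933 
2  | Legal     | 151216
3  | Marketing | 107507
4  | Marketing | 128406
5  | Finance   | 102108
6  | Legal     | 165877
7  | Finance   | 71877 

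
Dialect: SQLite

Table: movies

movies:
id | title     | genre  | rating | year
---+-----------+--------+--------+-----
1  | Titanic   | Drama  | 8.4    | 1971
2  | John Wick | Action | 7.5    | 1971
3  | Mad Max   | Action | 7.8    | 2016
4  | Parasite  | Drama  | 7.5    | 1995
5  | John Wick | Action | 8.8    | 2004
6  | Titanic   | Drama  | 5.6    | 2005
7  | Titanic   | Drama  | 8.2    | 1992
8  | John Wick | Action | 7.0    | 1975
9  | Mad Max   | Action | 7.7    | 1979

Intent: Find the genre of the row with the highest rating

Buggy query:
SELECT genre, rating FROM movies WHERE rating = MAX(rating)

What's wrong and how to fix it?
Bug: MAX(rating) is an aggregate and cannot be used directly in WHERE

Fix: Use a subquery: WHERE rating = (SELECT MAX(rating) FROM movies)

Corrected query:
SELECT genre, rating FROM movies WHERE rating = (SELECT MAX(rating) FROM movies)

Result:
genre  | rating
-------+-------
Action | 8.8   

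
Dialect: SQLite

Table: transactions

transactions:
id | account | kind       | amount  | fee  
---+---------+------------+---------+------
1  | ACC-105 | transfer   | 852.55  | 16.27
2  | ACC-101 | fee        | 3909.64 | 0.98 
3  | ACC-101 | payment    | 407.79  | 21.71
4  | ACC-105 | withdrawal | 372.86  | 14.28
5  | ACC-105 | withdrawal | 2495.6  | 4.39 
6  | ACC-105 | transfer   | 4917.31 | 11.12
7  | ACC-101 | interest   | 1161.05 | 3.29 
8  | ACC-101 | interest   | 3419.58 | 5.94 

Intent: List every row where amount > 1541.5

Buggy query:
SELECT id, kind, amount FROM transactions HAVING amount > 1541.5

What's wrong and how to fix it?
Bug: This is a non-aggregate query (no GROUP BY, no aggregates), so in SQLite the HAVING clause is invalid here; a row-level condition belongs in WHERE

Fix: Replace HAVING with WHERE since the condition applies to individual rows

Corrected query:
SELECT id, kind, amount FROM transactions WHERE amount > 1541.5

Result:
id | kind       | amount 
---+------------+--------
2  | fee        | 3909.64
5  | withdrawal | 2495.6 
6  | transfer   | 4917.31
8  | interest   | 3419.58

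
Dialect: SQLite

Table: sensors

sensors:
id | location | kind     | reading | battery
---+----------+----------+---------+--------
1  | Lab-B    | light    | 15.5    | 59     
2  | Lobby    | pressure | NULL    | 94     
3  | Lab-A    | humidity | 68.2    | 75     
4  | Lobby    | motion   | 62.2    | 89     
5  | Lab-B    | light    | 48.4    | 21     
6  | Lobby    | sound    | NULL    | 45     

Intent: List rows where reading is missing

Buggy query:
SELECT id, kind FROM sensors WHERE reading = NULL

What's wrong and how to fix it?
Bug: Comparing to NULL with '=' never matches; NULL = NULL is unknown, not true

Fix: Replace '= NULL' with 'IS NULL'

Corrected query:
SELECT id, kind FROM sensors WHERE reading IS NULL

Result:
id | kind    
---+---------
2  | pressure
6  | sound   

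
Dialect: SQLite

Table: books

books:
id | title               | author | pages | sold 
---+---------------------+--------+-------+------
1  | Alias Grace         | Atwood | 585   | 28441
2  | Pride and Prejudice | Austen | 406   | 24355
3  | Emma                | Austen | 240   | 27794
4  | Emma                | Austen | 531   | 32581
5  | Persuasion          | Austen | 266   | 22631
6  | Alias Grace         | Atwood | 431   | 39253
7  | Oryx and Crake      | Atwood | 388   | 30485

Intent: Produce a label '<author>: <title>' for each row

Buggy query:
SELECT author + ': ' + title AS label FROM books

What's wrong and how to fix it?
Bug: '+' is numeric addition; on text columns SQLite converts them to 0 instead of concatenating

Fix: Replace + with || to concatenate text

Corrected query:
SELECT author || ': ' || title AS label FROM books

Result:
label                      
---------------------------
Atwood: Alias Grace        
Austen: Pride and Prejudice
Austen: Emma               
Austen: Emma               
Austen: Persuasion         
Atwood: Alias Grace        
Atwood: Oryx and Crake     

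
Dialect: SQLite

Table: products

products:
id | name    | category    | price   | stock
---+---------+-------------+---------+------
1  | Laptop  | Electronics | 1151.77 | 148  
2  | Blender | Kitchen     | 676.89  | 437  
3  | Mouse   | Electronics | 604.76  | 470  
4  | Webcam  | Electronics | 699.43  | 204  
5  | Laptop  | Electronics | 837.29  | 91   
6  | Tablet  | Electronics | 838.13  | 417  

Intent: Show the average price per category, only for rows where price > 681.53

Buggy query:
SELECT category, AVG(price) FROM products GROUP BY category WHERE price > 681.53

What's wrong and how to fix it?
Bug: Row-level WHERE must come before GROUP BY in the clause order

Fix: Place WHERE between FROM and GROUP BY

Corrected query:
SELECT category, AVG(price) FROM products WHERE price > 681.53 GROUP BY category

Result:
category    | AVG(price)
------------+-----------
Electronics | 881.655   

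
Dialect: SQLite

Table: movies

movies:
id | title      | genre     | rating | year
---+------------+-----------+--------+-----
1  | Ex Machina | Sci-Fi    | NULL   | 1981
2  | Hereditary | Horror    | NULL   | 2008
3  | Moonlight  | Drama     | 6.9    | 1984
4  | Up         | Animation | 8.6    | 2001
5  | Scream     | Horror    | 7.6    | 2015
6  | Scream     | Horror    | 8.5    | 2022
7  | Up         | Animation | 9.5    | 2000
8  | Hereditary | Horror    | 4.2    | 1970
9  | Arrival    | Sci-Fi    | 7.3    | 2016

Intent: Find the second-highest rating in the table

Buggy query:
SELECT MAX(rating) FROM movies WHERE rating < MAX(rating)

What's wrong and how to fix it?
Bug: MAX(rating) on the right of the comparison is an aggregate-in-WHERE error

Fix: Compute the overall MAX in a subquery, then take MAX of rows below it

Corrected query:
SELECT MAX(rating) FROM movies WHERE rating < (SELECT MAX(rating) FROM movies)

Result:
MAX(rating)
-----------
8.6        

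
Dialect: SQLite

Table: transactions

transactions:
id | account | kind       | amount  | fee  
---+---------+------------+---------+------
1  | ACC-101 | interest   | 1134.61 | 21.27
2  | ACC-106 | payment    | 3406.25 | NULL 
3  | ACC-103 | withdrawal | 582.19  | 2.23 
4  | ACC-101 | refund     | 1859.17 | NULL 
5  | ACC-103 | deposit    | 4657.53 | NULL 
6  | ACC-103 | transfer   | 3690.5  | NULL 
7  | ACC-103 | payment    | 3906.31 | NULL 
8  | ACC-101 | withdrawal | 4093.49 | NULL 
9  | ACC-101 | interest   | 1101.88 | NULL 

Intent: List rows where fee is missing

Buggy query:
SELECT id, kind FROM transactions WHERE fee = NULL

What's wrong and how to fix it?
Bug: Comparing to NULL with '=' never matches; NULL = NULL is unknown, not true

Fix: Use IS NULL to test for NULL

Corrected query:
SELECT id, kind FROM transactions WHERE fee IS NULL

Result:
id | kind      
---+-----------
2  | payment   
4  | refund    
5  | deposit   
6  | transfer  
7  | payment   
8  | withdrawal
9  | interest  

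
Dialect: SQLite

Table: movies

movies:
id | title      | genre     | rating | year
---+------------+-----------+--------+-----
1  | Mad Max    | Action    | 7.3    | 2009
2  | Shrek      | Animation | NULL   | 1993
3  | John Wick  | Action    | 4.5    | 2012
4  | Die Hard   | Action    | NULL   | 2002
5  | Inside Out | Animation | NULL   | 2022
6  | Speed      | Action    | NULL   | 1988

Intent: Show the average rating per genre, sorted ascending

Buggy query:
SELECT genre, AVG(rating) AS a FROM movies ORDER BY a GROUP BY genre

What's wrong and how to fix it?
Bug: GROUP BY must precede ORDER BY

Fix: Move ORDER BY to the end, after GROUP BY

Corrected query:
SELECT genre, AVG(rating) AS a FROM movies GROUP BY genre ORDER BY a

Result:
genre     | a   
----------+-----
Animation | NULL
Action    | 5.9 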